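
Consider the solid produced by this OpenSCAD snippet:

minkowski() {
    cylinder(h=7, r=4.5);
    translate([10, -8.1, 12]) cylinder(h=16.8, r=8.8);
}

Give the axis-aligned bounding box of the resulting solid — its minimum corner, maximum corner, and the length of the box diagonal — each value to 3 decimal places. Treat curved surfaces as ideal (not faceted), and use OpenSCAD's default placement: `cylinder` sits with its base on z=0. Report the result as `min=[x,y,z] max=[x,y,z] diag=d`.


A = translate([10, -8.1, 12]) cylinder(h=16.8, r=8.8) → bbox [1.2,-16.9,12] .. [18.8,0.7,28.8]
B = cylinder(h=7, r=4.5) → bbox [-4.5,-4.5,0] .. [4.5,4.5,7]
lo = A.lo+B.lo = [1.2-4.5, -16.9-4.5, 12+0] = [-3.300,-21.400,12.000]
hi = A.hi+B.hi = [18.8+4.5, 0.7+4.5, 28.8+7] = [23.300,5.200,35.800]
diag = √(26.6²+26.6²+23.8²) = √1981.56 = 44.515

min=[-3.300,-21.400,12.000] max=[23.300,5.200,35.800] diag=44.515


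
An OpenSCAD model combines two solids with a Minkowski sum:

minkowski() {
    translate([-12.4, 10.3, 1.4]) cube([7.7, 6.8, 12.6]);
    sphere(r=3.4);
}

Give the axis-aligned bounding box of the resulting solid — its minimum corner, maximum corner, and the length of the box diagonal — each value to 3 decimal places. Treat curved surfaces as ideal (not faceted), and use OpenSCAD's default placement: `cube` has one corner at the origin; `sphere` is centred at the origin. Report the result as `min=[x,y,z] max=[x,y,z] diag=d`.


min=[-15.800,6.900,-2.000] max=[-1.300,20.500,17.400] diag=27.777

A = translate([-12.4, 10.3, 1.4]) cube([7.7, 6.8, 12.6]) → bbox [-12.4,10.3,1.4] .. [-4.7,17.1,14]
B = sphere(r=3.4) → bbox [-3.4,-3.4,-3.4] .. [3.4,3.4,3.4]
lo = A.lo+B.lo = [-12.4-3.4, 10.3-3.4, 1.4-3.4] = [-15.800,6.900,-2.000]
hi = A.hi+B.hi = [-4.7+3.4, 17.1+3.4, 14+3.4] = [-1.300,20.500,17.400]
diag = √(14.5²+13.6²+19.4²) = √771.57 = 27.777


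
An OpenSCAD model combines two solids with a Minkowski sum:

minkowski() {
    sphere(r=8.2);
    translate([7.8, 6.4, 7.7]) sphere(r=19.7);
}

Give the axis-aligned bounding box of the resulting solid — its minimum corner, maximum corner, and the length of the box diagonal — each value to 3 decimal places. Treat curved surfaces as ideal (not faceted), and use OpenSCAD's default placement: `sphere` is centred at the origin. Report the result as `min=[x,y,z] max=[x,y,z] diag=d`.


min=[-20.100,-21.500,-20.200] max=[35.700,34.300,35.600] diag=96.648

A = translate([7.8, 6.4, 7.7]) sphere(r=19.7) → bbox [-11.9,-13.3,-12] .. [27.5,26.1,27.4]
B = sphere(r=8.2) → bbox [-8.2,-8.2,-8.2] .. [8.2,8.2,8.2]
lo = A.lo+B.lo = [-11.9-8.2, -13.3-8.2, -12-8.2] = [-20.100,-21.500,-20.200]
hi = A.hi+B.hi = [27.5+8.2, 26.1+8.2, 27.4+8.2] = [35.700,34.300,35.600]
diag = √(55.8²+55.8²+55.8²) = √9340.92 = 96.648


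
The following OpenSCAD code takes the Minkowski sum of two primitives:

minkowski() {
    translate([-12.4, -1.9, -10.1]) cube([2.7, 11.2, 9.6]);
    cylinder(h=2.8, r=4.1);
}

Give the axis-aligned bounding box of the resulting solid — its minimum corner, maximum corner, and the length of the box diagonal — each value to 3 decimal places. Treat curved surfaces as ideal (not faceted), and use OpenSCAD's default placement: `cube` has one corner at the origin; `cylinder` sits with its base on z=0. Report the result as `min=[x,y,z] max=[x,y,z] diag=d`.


min=[-16.500,-6.000,-10.100] max=[-5.600,13.400,2.300] diag=25.474

A = translate([-12.4, -1.9, -10.1]) cube([2.7, 11.2, 9.6]) → bbox [-12.4,-1.9,-10.1] .. [-9.7,9.3,-0.5]
B = cylinder(h=2.8, r=4.1) → bbox [-4.1,-4.1,0] .. [4.1,4.1,2.8]
lo = A.lo+B.lo = [-12.4-4.1, -1.9-4.1, -10.1+0] = [-16.500,-6.000,-10.100]
hi = A.hi+B.hi = [-9.7+4.1, 9.3+4.1, -0.5+2.8] = [-5.600,13.400,2.300]
diag = √(10.9²+19.4²+12.4²) = √648.93 = 25.474


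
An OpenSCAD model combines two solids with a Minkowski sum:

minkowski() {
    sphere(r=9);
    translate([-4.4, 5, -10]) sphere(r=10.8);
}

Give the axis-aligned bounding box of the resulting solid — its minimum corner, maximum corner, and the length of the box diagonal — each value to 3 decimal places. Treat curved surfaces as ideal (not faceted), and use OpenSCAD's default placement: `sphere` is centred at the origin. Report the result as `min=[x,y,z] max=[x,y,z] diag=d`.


A = translate([-4.4, 5, -10]) sphere(r=10.8) → bbox [-15.2,-5.8,-20.8] .. [6.4,15.8,0.8]
B = sphere(r=9) → bbox [-9,-9,-9] .. [9,9,9]
lo = A.lo+B.lo = [-15.2-9, -5.8-9, -20.8-9] = [-24.200,-14.800,-29.800]
hi = A.hi+B.hi = [6.4+9, 15.8+9, 0.8+9] = [15.400,24.800,9.800]
diag = √(39.6²+39.6²+39.6²) = √4704.48 = 68.589

min=[-24.200,-14.800,-29.800] max=[15.400,24.800,9.800] diag=68.589


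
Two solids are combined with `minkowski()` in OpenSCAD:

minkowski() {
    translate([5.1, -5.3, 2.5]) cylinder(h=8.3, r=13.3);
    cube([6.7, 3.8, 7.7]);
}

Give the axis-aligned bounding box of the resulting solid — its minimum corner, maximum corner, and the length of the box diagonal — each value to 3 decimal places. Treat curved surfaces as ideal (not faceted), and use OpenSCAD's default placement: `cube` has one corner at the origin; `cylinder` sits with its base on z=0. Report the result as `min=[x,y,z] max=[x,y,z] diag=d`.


A = translate([5.1, -5.3, 2.5]) cylinder(h=8.3, r=13.3) → bbox [-8.2,-18.6,2.5] .. [18.4,8,10.8]
B = cube([6.7, 3.8, 7.7]) → bbox [0,0,0] .. [6.7,3.8,7.7]
lo = A.lo+B.lo = [-8.2+0, -18.6+0, 2.5+0] = [-8.200,-18.600,2.500]
hi = A.hi+B.hi = [18.4+6.7, 8+3.8, 10.8+7.7] = [25.100,11.800,18.500]
diag = √(33.3²+30.4²+16²) = √2289.05 = 47.844

min=[-8.200,-18.600,2.500] max=[25.100,11.800,18.500] diag=47.844


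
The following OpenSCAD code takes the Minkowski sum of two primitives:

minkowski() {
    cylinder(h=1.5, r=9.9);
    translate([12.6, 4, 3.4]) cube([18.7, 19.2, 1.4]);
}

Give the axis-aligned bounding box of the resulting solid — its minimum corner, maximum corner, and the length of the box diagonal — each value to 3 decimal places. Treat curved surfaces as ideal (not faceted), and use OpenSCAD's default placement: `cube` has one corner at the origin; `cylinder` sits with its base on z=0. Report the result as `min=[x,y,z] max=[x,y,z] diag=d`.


A = translate([12.6, 4, 3.4]) cube([18.7, 19.2, 1.4]) → bbox [12.6,4,3.4] .. [31.3,23.2,4.8]
B = cylinder(h=1.5, r=9.9) → bbox [-9.9,-9.9,0] .. [9.9,9.9,1.5]
lo = A.lo+B.lo = [12.6-9.9, 4-9.9, 3.4+0] = [2.700,-5.900,3.400]
hi = A.hi+B.hi = [31.3+9.9, 23.2+9.9, 4.8+1.5] = [41.200,33.100,6.300]
diag = √(38.5²+39²+2.9²) = √3011.66 = 54.879

min=[2.700,-5.900,3.400] max=[41.200,33.100,6.300] diag=54.879


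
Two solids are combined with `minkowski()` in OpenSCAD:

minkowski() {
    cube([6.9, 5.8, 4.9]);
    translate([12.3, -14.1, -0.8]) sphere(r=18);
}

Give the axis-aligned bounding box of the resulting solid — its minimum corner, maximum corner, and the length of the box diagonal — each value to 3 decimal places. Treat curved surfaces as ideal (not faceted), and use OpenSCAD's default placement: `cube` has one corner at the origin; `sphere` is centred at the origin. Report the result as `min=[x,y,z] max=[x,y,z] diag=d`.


A = translate([12.3, -14.1, -0.8]) sphere(r=18) → bbox [-5.7,-32.1,-18.8] .. [30.3,3.9,17.2]
B = cube([6.9, 5.8, 4.9]) → bbox [0,0,0] .. [6.9,5.8,4.9]
lo = A.lo+B.lo = [-5.7+0, -32.1+0, -18.8+0] = [-5.700,-32.100,-18.800]
hi = A.hi+B.hi = [30.3+6.9, 3.9+5.8, 17.2+4.9] = [37.200,9.700,22.100]
diag = √(42.9²+41.8²+40.9²) = √5260.46 = 72.529

min=[-5.700,-32.100,-18.800] max=[37.200,9.700,22.100] diag=72.529


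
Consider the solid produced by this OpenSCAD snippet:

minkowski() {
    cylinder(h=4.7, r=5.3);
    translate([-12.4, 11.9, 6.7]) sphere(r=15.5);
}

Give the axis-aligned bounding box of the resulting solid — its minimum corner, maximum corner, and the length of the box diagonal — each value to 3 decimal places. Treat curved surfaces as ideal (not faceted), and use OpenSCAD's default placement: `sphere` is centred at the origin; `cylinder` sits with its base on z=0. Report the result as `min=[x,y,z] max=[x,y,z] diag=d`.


A = translate([-12.4, 11.9, 6.7]) sphere(r=15.5) → bbox [-27.9,-3.6,-8.8] .. [3.1,27.4,22.2]
B = cylinder(h=4.7, r=5.3) → bbox [-5.3,-5.3,0] .. [5.3,5.3,4.7]
lo = A.lo+B.lo = [-27.9-5.3, -3.6-5.3, -8.8+0] = [-33.200,-8.900,-8.800]
hi = A.hi+B.hi = [3.1+5.3, 27.4+5.3, 22.2+4.7] = [8.400,32.700,26.900]
diag = √(41.6²+41.6²+35.7²) = √4735.61 = 68.816

min=[-33.200,-8.900,-8.800] max=[8.400,32.700,26.900] diag=68.816


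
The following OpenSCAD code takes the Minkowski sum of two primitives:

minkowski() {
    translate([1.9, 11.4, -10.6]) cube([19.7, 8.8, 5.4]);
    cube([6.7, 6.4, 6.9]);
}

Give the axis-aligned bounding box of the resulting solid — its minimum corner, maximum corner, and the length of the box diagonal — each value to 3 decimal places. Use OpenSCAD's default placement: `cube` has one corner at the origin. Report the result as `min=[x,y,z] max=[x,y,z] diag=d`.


A = translate([1.9, 11.4, -10.6]) cube([19.7, 8.8, 5.4]) → bbox [1.9,11.4,-10.6] .. [21.6,20.2,-5.2]
B = cube([6.7, 6.4, 6.9]) → bbox [0,0,0] .. [6.7,6.4,6.9]
lo = A.lo+B.lo = [1.9+0, 11.4+0, -10.6+0] = [1.900,11.400,-10.600]
hi = A.hi+B.hi = [21.6+6.7, 20.2+6.4, -5.2+6.9] = [28.300,26.600,1.700]
diag = √(26.4²+15.2²+12.3²) = √1079.29 = 32.853

min=[1.900,11.400,-10.600] max=[28.300,26.600,1.700] diag=32.853


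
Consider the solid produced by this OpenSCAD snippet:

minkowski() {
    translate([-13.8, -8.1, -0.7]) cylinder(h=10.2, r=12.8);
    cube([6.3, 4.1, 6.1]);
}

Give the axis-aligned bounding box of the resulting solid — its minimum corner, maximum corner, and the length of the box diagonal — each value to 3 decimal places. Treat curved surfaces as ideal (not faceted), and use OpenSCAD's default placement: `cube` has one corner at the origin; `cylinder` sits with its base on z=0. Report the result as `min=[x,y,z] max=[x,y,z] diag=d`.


A = translate([-13.8, -8.1, -0.7]) cylinder(h=10.2, r=12.8) → bbox [-26.6,-20.9,-0.7] .. [-1,4.7,9.5]
B = cube([6.3, 4.1, 6.1]) → bbox [0,0,0] .. [6.3,4.1,6.1]
lo = A.lo+B.lo = [-26.6+0, -20.9+0, -0.7+0] = [-26.600,-20.900,-0.700]
hi = A.hi+B.hi = [-1+6.3, 4.7+4.1, 9.5+6.1] = [5.300,8.800,15.600]
diag = √(31.9²+29.7²+16.3²) = √2165.39 = 46.534

min=[-26.600,-20.900,-0.700] max=[5.300,8.800,15.600] diag=46.534


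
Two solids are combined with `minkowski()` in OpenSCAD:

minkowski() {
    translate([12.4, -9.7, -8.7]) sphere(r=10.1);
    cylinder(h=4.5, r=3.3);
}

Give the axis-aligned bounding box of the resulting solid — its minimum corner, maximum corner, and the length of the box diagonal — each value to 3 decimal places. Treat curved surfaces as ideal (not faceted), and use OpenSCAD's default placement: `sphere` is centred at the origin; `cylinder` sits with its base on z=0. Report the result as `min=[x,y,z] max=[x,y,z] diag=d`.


min=[-1.000,-23.100,-18.800] max=[25.800,3.700,5.900] diag=45.239

A = translate([12.4, -9.7, -8.7]) sphere(r=10.1) → bbox [2.3,-19.8,-18.8] .. [22.5,0.4,1.4]
B = cylinder(h=4.5, r=3.3) → bbox [-3.3,-3.3,0] .. [3.3,3.3,4.5]
lo = A.lo+B.lo = [2.3-3.3, -19.8-3.3, -18.8+0] = [-1.000,-23.100,-18.800]
hi = A.hi+B.hi = [22.5+3.3, 0.4+3.3, 1.4+4.5] = [25.800,3.700,5.900]
diag = √(26.8²+26.8²+24.7²) = √2046.57 = 45.239


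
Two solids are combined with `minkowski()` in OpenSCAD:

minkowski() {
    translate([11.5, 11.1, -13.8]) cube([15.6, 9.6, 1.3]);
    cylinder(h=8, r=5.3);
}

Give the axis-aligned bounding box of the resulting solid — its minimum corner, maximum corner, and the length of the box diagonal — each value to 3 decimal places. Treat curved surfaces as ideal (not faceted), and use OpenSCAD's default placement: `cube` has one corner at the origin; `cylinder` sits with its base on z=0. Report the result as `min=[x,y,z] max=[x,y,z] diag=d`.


min=[6.200,5.800,-13.800] max=[32.400,26.000,-4.500] diag=34.365

A = translate([11.5, 11.1, -13.8]) cube([15.6, 9.6, 1.3]) → bbox [11.5,11.1,-13.8] .. [27.1,20.7,-12.5]
B = cylinder(h=8, r=5.3) → bbox [-5.3,-5.3,0] .. [5.3,5.3,8]
lo = A.lo+B.lo = [11.5-5.3, 11.1-5.3, -13.8+0] = [6.200,5.800,-13.800]
hi = A.hi+B.hi = [27.1+5.3, 20.7+5.3, -12.5+8] = [32.400,26.000,-4.500]
diag = √(26.2²+20.2²+9.3²) = √1180.97 = 34.365


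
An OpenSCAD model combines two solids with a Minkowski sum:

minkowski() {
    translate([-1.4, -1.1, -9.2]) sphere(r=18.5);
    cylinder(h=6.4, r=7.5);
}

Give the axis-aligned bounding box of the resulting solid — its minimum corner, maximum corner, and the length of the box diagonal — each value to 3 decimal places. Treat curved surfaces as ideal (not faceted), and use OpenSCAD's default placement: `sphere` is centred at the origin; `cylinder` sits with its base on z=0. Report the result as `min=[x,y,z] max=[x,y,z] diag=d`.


A = translate([-1.4, -1.1, -9.2]) sphere(r=18.5) → bbox [-19.9,-19.6,-27.7] .. [17.1,17.4,9.3]
B = cylinder(h=6.4, r=7.5) → bbox [-7.5,-7.5,0] .. [7.5,7.5,6.4]
lo = A.lo+B.lo = [-19.9-7.5, -19.6-7.5, -27.7+0] = [-27.400,-27.100,-27.700]
hi = A.hi+B.hi = [17.1+7.5, 17.4+7.5, 9.3+6.4] = [24.600,24.900,15.700]
diag = √(52²+52²+43.4²) = √7291.56 = 85.391

min=[-27.400,-27.100,-27.700] max=[24.600,24.900,15.700] diag=85.391


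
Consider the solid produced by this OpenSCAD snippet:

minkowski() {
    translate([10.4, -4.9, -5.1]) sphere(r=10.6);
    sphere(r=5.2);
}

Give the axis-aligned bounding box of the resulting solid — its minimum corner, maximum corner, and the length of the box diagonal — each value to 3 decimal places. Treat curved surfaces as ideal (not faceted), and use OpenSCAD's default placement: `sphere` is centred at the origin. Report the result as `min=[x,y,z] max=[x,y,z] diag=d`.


A = translate([10.4, -4.9, -5.1]) sphere(r=10.6) → bbox [-0.2,-15.5,-15.7] .. [21,5.7,5.5]
B = sphere(r=5.2) → bbox [-5.2,-5.2,-5.2] .. [5.2,5.2,5.2]
lo = A.lo+B.lo = [-0.2-5.2, -15.5-5.2, -15.7-5.2] = [-5.400,-20.700,-20.900]
hi = A.hi+B.hi = [21+5.2, 5.7+5.2, 5.5+5.2] = [26.200,10.900,10.700]
diag = √(31.6²+31.6²+31.6²) = √2995.68 = 54.733

min=[-5.400,-20.700,-20.900] max=[26.200,10.900,10.700] diag=54.733


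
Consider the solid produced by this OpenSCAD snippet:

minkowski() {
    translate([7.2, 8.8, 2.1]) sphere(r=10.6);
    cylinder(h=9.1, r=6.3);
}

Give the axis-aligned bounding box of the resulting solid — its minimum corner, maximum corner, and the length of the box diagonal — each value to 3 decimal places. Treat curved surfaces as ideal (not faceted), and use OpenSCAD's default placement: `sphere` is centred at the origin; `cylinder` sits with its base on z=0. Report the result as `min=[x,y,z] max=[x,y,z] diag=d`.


min=[-9.700,-8.100,-8.500] max=[24.100,25.700,21.800] diag=56.595

A = translate([7.2, 8.8, 2.1]) sphere(r=10.6) → bbox [-3.4,-1.8,-8.5] .. [17.8,19.4,12.7]
B = cylinder(h=9.1, r=6.3) → bbox [-6.3,-6.3,0] .. [6.3,6.3,9.1]
lo = A.lo+B.lo = [-3.4-6.3, -1.8-6.3, -8.5+0] = [-9.700,-8.100,-8.500]
hi = A.hi+B.hi = [17.8+6.3, 19.4+6.3, 12.7+9.1] = [24.100,25.700,21.800]
diag = √(33.8²+33.8²+30.3²) = √3202.97 = 56.595


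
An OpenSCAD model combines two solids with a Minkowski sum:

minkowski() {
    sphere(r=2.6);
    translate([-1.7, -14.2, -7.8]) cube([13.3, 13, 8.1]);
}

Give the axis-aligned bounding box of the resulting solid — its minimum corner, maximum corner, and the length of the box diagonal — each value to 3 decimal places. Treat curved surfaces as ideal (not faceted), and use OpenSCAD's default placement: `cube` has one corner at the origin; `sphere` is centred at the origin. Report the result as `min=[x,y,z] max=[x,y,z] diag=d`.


A = translate([-1.7, -14.2, -7.8]) cube([13.3, 13, 8.1]) → bbox [-1.7,-14.2,-7.8] .. [11.6,-1.2,0.3]
B = sphere(r=2.6) → bbox [-2.6,-2.6,-2.6] .. [2.6,2.6,2.6]
lo = A.lo+B.lo = [-1.7-2.6, -14.2-2.6, -7.8-2.6] = [-4.300,-16.800,-10.400]
hi = A.hi+B.hi = [11.6+2.6, -1.2+2.6, 0.3+2.6] = [14.200,1.400,2.900]
diag = √(18.5²+18.2²+13.3²) = √850.38 = 29.161

min=[-4.300,-16.800,-10.400] max=[14.200,1.400,2.900] diag=29.161


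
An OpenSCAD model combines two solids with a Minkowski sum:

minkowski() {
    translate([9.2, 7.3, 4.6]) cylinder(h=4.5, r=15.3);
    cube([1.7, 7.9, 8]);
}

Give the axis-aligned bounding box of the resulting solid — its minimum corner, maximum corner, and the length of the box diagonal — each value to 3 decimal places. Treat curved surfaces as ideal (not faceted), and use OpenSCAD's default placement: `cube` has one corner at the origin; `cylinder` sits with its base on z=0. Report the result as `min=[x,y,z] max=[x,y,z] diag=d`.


A = translate([9.2, 7.3, 4.6]) cylinder(h=4.5, r=15.3) → bbox [-6.1,-8,4.6] .. [24.5,22.6,9.1]
B = cube([1.7, 7.9, 8]) → bbox [0,0,0] .. [1.7,7.9,8]
lo = A.lo+B.lo = [-6.1+0, -8+0, 4.6+0] = [-6.100,-8.000,4.600]
hi = A.hi+B.hi = [24.5+1.7, 22.6+7.9, 9.1+8] = [26.200,30.500,17.100]
diag = √(32.3²+38.5²+12.5²) = √2681.79 = 51.786

min=[-6.100,-8.000,4.600] max=[26.200,30.500,17.100] diag=51.786


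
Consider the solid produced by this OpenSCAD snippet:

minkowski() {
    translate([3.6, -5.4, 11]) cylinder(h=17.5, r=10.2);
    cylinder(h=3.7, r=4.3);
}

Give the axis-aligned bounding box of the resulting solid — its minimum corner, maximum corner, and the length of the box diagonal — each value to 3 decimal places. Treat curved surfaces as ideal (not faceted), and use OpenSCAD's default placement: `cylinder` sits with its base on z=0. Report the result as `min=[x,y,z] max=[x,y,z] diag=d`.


min=[-10.900,-19.900,11.000] max=[18.100,9.100,32.200] diag=46.168

A = translate([3.6, -5.4, 11]) cylinder(h=17.5, r=10.2) → bbox [-6.6,-15.6,11] .. [13.8,4.8,28.5]
B = cylinder(h=3.7, r=4.3) → bbox [-4.3,-4.3,0] .. [4.3,4.3,3.7]
lo = A.lo+B.lo = [-6.6-4.3, -15.6-4.3, 11+0] = [-10.900,-19.900,11.000]
hi = A.hi+B.hi = [13.8+4.3, 4.8+4.3, 28.5+3.7] = [18.100,9.100,32.200]
diag = √(29²+29²+21.2²) = √2131.44 = 46.168


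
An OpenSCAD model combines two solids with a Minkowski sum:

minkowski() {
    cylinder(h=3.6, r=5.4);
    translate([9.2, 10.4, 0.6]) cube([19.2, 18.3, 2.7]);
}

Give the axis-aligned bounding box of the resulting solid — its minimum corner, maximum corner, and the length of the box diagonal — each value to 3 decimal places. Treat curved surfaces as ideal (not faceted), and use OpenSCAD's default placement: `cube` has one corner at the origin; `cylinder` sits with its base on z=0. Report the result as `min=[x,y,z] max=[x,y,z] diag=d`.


A = translate([9.2, 10.4, 0.6]) cube([19.2, 18.3, 2.7]) → bbox [9.2,10.4,0.6] .. [28.4,28.7,3.3]
B = cylinder(h=3.6, r=5.4) → bbox [-5.4,-5.4,0] .. [5.4,5.4,3.6]
lo = A.lo+B.lo = [9.2-5.4, 10.4-5.4, 0.6+0] = [3.800,5.000,0.600]
hi = A.hi+B.hi = [28.4+5.4, 28.7+5.4, 3.3+3.6] = [33.800,34.100,6.900]
diag = √(30²+29.1²+6.3²) = √1786.5 = 42.267

min=[3.800,5.000,0.600] max=[33.800,34.100,6.900] diag=42.267


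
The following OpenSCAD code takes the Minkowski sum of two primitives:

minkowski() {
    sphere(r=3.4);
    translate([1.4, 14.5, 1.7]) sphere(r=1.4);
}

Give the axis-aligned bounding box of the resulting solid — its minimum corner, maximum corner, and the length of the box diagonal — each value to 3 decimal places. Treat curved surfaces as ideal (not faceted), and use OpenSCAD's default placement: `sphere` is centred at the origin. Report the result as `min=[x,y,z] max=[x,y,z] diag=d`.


A = translate([1.4, 14.5, 1.7]) sphere(r=1.4) → bbox [0,13.1,0.3] .. [2.8,15.9,3.1]
B = sphere(r=3.4) → bbox [-3.4,-3.4,-3.4] .. [3.4,3.4,3.4]
lo = A.lo+B.lo = [0-3.4, 13.1-3.4, 0.3-3.4] = [-3.400,9.700,-3.100]
hi = A.hi+B.hi = [2.8+3.4, 15.9+3.4, 3.1+3.4] = [6.200,19.300,6.500]
diag = √(9.6²+9.6²+9.6²) = √276.48 = 16.628

min=[-3.400,9.700,-3.100] max=[6.200,19.300,6.500] diag=16.628


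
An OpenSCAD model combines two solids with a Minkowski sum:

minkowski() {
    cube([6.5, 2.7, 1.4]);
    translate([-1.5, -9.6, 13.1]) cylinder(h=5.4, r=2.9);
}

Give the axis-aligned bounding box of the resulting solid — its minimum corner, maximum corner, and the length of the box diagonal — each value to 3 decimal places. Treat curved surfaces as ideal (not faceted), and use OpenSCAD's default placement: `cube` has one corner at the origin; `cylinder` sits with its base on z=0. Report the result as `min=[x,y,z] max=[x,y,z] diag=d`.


min=[-4.400,-12.500,13.100] max=[7.900,-4.000,19.900] diag=16.425

A = translate([-1.5, -9.6, 13.1]) cylinder(h=5.4, r=2.9) → bbox [-4.4,-12.5,13.1] .. [1.4,-6.7,18.5]
B = cube([6.5, 2.7, 1.4]) → bbox [0,0,0] .. [6.5,2.7,1.4]
lo = A.lo+B.lo = [-4.4+0, -12.5+0, 13.1+0] = [-4.400,-12.500,13.100]
hi = A.hi+B.hi = [1.4+6.5, -6.7+2.7, 18.5+1.4] = [7.900,-4.000,19.900]
diag = √(12.3²+8.5²+6.8²) = √269.78 = 16.425


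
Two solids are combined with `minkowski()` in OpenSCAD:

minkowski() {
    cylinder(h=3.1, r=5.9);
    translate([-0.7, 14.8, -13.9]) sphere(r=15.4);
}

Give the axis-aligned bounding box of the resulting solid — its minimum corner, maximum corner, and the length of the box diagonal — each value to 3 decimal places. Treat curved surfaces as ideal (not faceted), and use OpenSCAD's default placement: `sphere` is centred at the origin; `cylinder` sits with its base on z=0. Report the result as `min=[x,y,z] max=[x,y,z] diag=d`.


A = translate([-0.7, 14.8, -13.9]) sphere(r=15.4) → bbox [-16.1,-0.6,-29.3] .. [14.7,30.2,1.5]
B = cylinder(h=3.1, r=5.9) → bbox [-5.9,-5.9,0] .. [5.9,5.9,3.1]
lo = A.lo+B.lo = [-16.1-5.9, -0.6-5.9, -29.3+0] = [-22.000,-6.500,-29.300]
hi = A.hi+B.hi = [14.7+5.9, 30.2+5.9, 1.5+3.1] = [20.600,36.100,4.600]
diag = √(42.6²+42.6²+33.9²) = √4778.73 = 69.128

min=[-22.000,-6.500,-29.300] max=[20.600,36.100,4.600] diag=69.128


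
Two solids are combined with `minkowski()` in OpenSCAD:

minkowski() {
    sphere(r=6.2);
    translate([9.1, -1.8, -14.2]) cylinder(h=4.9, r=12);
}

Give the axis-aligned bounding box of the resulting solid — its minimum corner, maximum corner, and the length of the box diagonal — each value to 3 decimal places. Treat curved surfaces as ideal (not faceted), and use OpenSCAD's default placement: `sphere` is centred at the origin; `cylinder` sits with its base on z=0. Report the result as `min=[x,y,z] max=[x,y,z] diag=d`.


min=[-9.100,-20.000,-20.400] max=[27.300,16.400,-3.100] diag=54.307

A = translate([9.1, -1.8, -14.2]) cylinder(h=4.9, r=12) → bbox [-2.9,-13.8,-14.2] .. [21.1,10.2,-9.3]
B = sphere(r=6.2) → bbox [-6.2,-6.2,-6.2] .. [6.2,6.2,6.2]
lo = A.lo+B.lo = [-2.9-6.2, -13.8-6.2, -14.2-6.2] = [-9.100,-20.000,-20.400]
hi = A.hi+B.hi = [21.1+6.2, 10.2+6.2, -9.3+6.2] = [27.300,16.400,-3.100]
diag = √(36.4²+36.4²+17.3²) = √2949.21 = 54.307


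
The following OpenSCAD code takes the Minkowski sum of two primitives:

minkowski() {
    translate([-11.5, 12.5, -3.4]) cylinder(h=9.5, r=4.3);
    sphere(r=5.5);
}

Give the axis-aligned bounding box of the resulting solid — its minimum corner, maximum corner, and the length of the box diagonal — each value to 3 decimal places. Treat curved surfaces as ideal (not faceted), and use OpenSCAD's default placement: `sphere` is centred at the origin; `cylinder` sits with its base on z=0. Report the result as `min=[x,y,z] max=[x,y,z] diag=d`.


min=[-21.300,2.700,-8.900] max=[-1.700,22.300,11.600] diag=34.476

A = translate([-11.5, 12.5, -3.4]) cylinder(h=9.5, r=4.3) → bbox [-15.8,8.2,-3.4] .. [-7.2,16.8,6.1]
B = sphere(r=5.5) → bbox [-5.5,-5.5,-5.5] .. [5.5,5.5,5.5]
lo = A.lo+B.lo = [-15.8-5.5, 8.2-5.5, -3.4-5.5] = [-21.300,2.700,-8.900]
hi = A.hi+B.hi = [-7.2+5.5, 16.8+5.5, 6.1+5.5] = [-1.700,22.300,11.600]
diag = √(19.6²+19.6²+20.5²) = √1188.57 = 34.476


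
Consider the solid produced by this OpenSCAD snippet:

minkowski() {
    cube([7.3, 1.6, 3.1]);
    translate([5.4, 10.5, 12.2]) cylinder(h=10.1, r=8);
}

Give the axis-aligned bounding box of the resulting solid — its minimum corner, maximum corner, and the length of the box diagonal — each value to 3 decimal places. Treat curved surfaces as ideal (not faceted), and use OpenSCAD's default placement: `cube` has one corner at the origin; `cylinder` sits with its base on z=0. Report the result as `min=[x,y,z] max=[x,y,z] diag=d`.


min=[-2.600,2.500,12.200] max=[20.700,20.100,25.400] diag=32.045

A = translate([5.4, 10.5, 12.2]) cylinder(h=10.1, r=8) → bbox [-2.6,2.5,12.2] .. [13.4,18.5,22.3]
B = cube([7.3, 1.6, 3.1]) → bbox [0,0,0] .. [7.3,1.6,3.1]
lo = A.lo+B.lo = [-2.6+0, 2.5+0, 12.2+0] = [-2.600,2.500,12.200]
hi = A.hi+B.hi = [13.4+7.3, 18.5+1.6, 22.3+3.1] = [20.700,20.100,25.400]
diag = √(23.3²+17.6²+13.2²) = √1026.89 = 32.045


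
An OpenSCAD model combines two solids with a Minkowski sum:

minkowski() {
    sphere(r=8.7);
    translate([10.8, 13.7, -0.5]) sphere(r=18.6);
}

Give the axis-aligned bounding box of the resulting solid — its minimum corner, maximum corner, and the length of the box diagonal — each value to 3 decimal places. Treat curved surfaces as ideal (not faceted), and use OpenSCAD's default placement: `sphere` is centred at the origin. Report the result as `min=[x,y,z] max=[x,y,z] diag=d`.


A = translate([10.8, 13.7, -0.5]) sphere(r=18.6) → bbox [-7.8,-4.9,-19.1] .. [29.4,32.3,18.1]
B = sphere(r=8.7) → bbox [-8.7,-8.7,-8.7] .. [8.7,8.7,8.7]
lo = A.lo+B.lo = [-7.8-8.7, -4.9-8.7, -19.1-8.7] = [-16.500,-13.600,-27.800]
hi = A.hi+B.hi = [29.4+8.7, 32.3+8.7, 18.1+8.7] = [38.100,41.000,26.800]
diag = √(54.6²+54.6²+54.6²) = √8943.48 = 94.570

min=[-16.500,-13.600,-27.800] max=[38.100,41.000,26.800] diag=94.570


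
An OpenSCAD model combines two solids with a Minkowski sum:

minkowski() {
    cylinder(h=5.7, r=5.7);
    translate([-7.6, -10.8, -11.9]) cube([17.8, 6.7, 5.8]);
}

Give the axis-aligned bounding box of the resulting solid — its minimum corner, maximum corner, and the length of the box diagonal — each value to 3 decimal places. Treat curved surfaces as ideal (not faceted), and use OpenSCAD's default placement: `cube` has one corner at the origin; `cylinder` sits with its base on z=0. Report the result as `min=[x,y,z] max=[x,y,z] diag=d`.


min=[-13.300,-16.500,-11.900] max=[15.900,1.600,-0.400] diag=36.228

A = translate([-7.6, -10.8, -11.9]) cube([17.8, 6.7, 5.8]) → bbox [-7.6,-10.8,-11.9] .. [10.2,-4.1,-6.1]
B = cylinder(h=5.7, r=5.7) → bbox [-5.7,-5.7,0] .. [5.7,5.7,5.7]
lo = A.lo+B.lo = [-7.6-5.7, -10.8-5.7, -11.9+0] = [-13.300,-16.500,-11.900]
hi = A.hi+B.hi = [10.2+5.7, -4.1+5.7, -6.1+5.7] = [15.900,1.600,-0.400]
diag = √(29.2²+18.1²+11.5²) = √1312.5 = 36.228


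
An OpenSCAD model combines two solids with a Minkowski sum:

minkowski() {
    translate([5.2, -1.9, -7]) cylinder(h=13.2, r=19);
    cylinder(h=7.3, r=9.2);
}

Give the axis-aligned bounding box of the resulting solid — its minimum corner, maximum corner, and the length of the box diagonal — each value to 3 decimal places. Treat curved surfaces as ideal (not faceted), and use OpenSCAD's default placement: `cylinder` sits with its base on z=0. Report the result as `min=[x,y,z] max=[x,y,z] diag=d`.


min=[-23.000,-30.100,-7.000] max=[33.400,26.300,13.500] diag=82.354

A = translate([5.2, -1.9, -7]) cylinder(h=13.2, r=19) → bbox [-13.8,-20.9,-7] .. [24.2,17.1,6.2]
B = cylinder(h=7.3, r=9.2) → bbox [-9.2,-9.2,0] .. [9.2,9.2,7.3]
lo = A.lo+B.lo = [-13.8-9.2, -20.9-9.2, -7+0] = [-23.000,-30.100,-7.000]
hi = A.hi+B.hi = [24.2+9.2, 17.1+9.2, 6.2+7.3] = [33.400,26.300,13.500]
diag = √(56.4²+56.4²+20.5²) = √6782.17 = 82.354


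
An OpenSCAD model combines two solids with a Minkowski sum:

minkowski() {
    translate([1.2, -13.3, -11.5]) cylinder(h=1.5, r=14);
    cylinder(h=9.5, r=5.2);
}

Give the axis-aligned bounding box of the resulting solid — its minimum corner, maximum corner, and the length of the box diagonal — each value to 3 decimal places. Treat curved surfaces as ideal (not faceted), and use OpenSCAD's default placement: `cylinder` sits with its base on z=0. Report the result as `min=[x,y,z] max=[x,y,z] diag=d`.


min=[-18.000,-32.500,-11.500] max=[20.400,5.900,-0.500] diag=55.409

A = translate([1.2, -13.3, -11.5]) cylinder(h=1.5, r=14) → bbox [-12.8,-27.3,-11.5] .. [15.2,0.7,-10]
B = cylinder(h=9.5, r=5.2) → bbox [-5.2,-5.2,0] .. [5.2,5.2,9.5]
lo = A.lo+B.lo = [-12.8-5.2, -27.3-5.2, -11.5+0] = [-18.000,-32.500,-11.500]
hi = A.hi+B.hi = [15.2+5.2, 0.7+5.2, -10+9.5] = [20.400,5.900,-0.500]
diag = √(38.4²+38.4²+11²) = √3070.12 = 55.409


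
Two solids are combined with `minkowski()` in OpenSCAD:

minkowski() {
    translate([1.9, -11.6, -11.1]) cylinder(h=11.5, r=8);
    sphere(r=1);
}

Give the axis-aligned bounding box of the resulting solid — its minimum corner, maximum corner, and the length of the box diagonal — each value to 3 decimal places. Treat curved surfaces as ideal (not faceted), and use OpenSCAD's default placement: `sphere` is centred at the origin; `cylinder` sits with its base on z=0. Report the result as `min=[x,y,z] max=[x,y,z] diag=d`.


A = translate([1.9, -11.6, -11.1]) cylinder(h=11.5, r=8) → bbox [-6.1,-19.6,-11.1] .. [9.9,-3.6,0.4]
B = sphere(r=1) → bbox [-1,-1,-1] .. [1,1,1]
lo = A.lo+B.lo = [-6.1-1, -19.6-1, -11.1-1] = [-7.100,-20.600,-12.100]
hi = A.hi+B.hi = [9.9+1, -3.6+1, 0.4+1] = [10.900,-2.600,1.400]
diag = √(18²+18²+13.5²) = √830.25 = 28.814

min=[-7.100,-20.600,-12.100] max=[10.900,-2.600,1.400] diag=28.814


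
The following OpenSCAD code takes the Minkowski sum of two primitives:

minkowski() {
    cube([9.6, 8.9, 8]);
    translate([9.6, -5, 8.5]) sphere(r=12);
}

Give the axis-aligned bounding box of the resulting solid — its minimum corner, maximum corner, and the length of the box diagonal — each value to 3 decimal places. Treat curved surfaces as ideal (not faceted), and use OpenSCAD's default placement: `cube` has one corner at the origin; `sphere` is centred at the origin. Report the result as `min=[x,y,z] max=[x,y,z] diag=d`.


min=[-2.400,-17.000,-3.500] max=[31.200,15.900,28.500] diag=56.880

A = translate([9.6, -5, 8.5]) sphere(r=12) → bbox [-2.4,-17,-3.5] .. [21.6,7,20.5]
B = cube([9.6, 8.9, 8]) → bbox [0,0,0] .. [9.6,8.9,8]
lo = A.lo+B.lo = [-2.4+0, -17+0, -3.5+0] = [-2.400,-17.000,-3.500]
hi = A.hi+B.hi = [21.6+9.6, 7+8.9, 20.5+8] = [31.200,15.900,28.500]
diag = √(33.6²+32.9²+32²) = √3235.37 = 56.880


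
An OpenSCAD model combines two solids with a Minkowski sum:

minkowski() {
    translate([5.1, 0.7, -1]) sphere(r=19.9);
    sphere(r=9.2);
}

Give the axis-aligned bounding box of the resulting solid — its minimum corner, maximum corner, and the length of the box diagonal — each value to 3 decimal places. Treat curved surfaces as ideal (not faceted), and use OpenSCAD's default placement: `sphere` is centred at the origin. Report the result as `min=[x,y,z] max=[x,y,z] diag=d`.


A = translate([5.1, 0.7, -1]) sphere(r=19.9) → bbox [-14.8,-19.2,-20.9] .. [25,20.6,18.9]
B = sphere(r=9.2) → bbox [-9.2,-9.2,-9.2] .. [9.2,9.2,9.2]
lo = A.lo+B.lo = [-14.8-9.2, -19.2-9.2, -20.9-9.2] = [-24.000,-28.400,-30.100]
hi = A.hi+B.hi = [25+9.2, 20.6+9.2, 18.9+9.2] = [34.200,29.800,28.100]
diag = √(58.2²+58.2²+58.2²) = √10161.7 = 100.805

min=[-24.000,-28.400,-30.100] max=[34.200,29.800,28.100] diag=100.805


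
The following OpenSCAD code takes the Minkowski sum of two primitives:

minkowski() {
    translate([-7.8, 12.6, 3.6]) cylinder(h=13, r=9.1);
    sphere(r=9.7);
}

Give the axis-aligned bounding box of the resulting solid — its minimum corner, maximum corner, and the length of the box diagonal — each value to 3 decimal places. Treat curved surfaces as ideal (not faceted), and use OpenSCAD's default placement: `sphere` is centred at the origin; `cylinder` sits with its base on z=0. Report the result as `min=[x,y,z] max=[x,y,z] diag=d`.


A = translate([-7.8, 12.6, 3.6]) cylinder(h=13, r=9.1) → bbox [-16.9,3.5,3.6] .. [1.3,21.7,16.6]
B = sphere(r=9.7) → bbox [-9.7,-9.7,-9.7] .. [9.7,9.7,9.7]
lo = A.lo+B.lo = [-16.9-9.7, 3.5-9.7, 3.6-9.7] = [-26.600,-6.200,-6.100]
hi = A.hi+B.hi = [1.3+9.7, 21.7+9.7, 16.6+9.7] = [11.000,31.400,26.300]
diag = √(37.6²+37.6²+32.4²) = √3877.28 = 62.268

min=[-26.600,-6.200,-6.100] max=[11.000,31.400,26.300] diag=62.268


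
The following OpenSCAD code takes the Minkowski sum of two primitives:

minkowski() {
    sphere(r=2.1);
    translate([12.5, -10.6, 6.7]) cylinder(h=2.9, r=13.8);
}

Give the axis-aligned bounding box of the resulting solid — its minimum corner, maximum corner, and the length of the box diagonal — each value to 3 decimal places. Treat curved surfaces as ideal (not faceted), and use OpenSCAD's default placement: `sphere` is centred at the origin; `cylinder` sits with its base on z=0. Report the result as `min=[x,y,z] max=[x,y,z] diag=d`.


A = translate([12.5, -10.6, 6.7]) cylinder(h=2.9, r=13.8) → bbox [-1.3,-24.4,6.7] .. [26.3,3.2,9.6]
B = sphere(r=2.1) → bbox [-2.1,-2.1,-2.1] .. [2.1,2.1,2.1]
lo = A.lo+B.lo = [-1.3-2.1, -24.4-2.1, 6.7-2.1] = [-3.400,-26.500,4.600]
hi = A.hi+B.hi = [26.3+2.1, 3.2+2.1, 9.6+2.1] = [28.400,5.300,11.700]
diag = √(31.8²+31.8²+7.1²) = √2072.89 = 45.529

min=[-3.400,-26.500,4.600] max=[28.400,5.300,11.700] diag=45.529


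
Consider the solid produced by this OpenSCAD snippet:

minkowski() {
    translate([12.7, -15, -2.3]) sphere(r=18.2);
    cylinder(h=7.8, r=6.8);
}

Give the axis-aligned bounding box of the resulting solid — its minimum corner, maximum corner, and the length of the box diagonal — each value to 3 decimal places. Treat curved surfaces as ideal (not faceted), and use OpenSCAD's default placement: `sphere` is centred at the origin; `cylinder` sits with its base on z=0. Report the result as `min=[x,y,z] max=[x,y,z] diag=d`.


min=[-12.300,-40.000,-20.500] max=[37.700,10.000,23.700] diag=83.388

A = translate([12.7, -15, -2.3]) sphere(r=18.2) → bbox [-5.5,-33.2,-20.5] .. [30.9,3.2,15.9]
B = cylinder(h=7.8, r=6.8) → bbox [-6.8,-6.8,0] .. [6.8,6.8,7.8]
lo = A.lo+B.lo = [-5.5-6.8, -33.2-6.8, -20.5+0] = [-12.300,-40.000,-20.500]
hi = A.hi+B.hi = [30.9+6.8, 3.2+6.8, 15.9+7.8] = [37.700,10.000,23.700]
diag = √(50²+50²+44.2²) = √6953.64 = 83.388


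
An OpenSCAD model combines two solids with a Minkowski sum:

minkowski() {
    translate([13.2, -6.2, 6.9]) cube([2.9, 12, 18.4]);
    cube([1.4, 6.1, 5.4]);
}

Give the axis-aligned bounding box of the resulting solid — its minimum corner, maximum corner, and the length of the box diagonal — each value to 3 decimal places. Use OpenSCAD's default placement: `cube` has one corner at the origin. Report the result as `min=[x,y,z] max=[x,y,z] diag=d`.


A = translate([13.2, -6.2, 6.9]) cube([2.9, 12, 18.4]) → bbox [13.2,-6.2,6.9] .. [16.1,5.8,25.3]
B = cube([1.4, 6.1, 5.4]) → bbox [0,0,0] .. [1.4,6.1,5.4]
lo = A.lo+B.lo = [13.2+0, -6.2+0, 6.9+0] = [13.200,-6.200,6.900]
hi = A.hi+B.hi = [16.1+1.4, 5.8+6.1, 25.3+5.4] = [17.500,11.900,30.700]
diag = √(4.3²+18.1²+23.8²) = √912.54 = 30.208

min=[13.200,-6.200,6.900] max=[17.500,11.900,30.700] diag=30.208


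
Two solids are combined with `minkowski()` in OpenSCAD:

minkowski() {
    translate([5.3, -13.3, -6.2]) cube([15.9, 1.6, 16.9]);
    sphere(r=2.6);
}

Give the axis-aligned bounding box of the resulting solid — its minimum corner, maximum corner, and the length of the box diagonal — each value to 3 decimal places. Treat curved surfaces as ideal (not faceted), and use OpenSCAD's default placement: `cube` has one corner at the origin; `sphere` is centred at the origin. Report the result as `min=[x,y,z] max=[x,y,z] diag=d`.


A = translate([5.3, -13.3, -6.2]) cube([15.9, 1.6, 16.9]) → bbox [5.3,-13.3,-6.2] .. [21.2,-11.7,10.7]
B = sphere(r=2.6) → bbox [-2.6,-2.6,-2.6] .. [2.6,2.6,2.6]
lo = A.lo+B.lo = [5.3-2.6, -13.3-2.6, -6.2-2.6] = [2.700,-15.900,-8.800]
hi = A.hi+B.hi = [21.2+2.6, -11.7+2.6, 10.7+2.6] = [23.800,-9.100,13.300]
diag = √(21.1²+6.8²+22.1²) = √979.86 = 31.303

min=[2.700,-15.900,-8.800] max=[23.800,-9.100,13.300] diag=31.303


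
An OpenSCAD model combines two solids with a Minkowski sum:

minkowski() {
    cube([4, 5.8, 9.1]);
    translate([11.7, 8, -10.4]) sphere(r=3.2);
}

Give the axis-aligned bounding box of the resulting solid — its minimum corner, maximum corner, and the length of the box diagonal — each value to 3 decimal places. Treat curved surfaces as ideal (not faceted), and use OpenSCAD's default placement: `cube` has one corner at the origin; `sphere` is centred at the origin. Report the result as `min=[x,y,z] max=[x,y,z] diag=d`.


min=[8.500,4.800,-13.600] max=[18.900,17.000,1.900] diag=22.299

A = translate([11.7, 8, -10.4]) sphere(r=3.2) → bbox [8.5,4.8,-13.6] .. [14.9,11.2,-7.2]
B = cube([4, 5.8, 9.1]) → bbox [0,0,0] .. [4,5.8,9.1]
lo = A.lo+B.lo = [8.5+0, 4.8+0, -13.6+0] = [8.500,4.800,-13.600]
hi = A.hi+B.hi = [14.9+4, 11.2+5.8, -7.2+9.1] = [18.900,17.000,1.900]
diag = √(10.4²+12.2²+15.5²) = √497.25 = 22.299


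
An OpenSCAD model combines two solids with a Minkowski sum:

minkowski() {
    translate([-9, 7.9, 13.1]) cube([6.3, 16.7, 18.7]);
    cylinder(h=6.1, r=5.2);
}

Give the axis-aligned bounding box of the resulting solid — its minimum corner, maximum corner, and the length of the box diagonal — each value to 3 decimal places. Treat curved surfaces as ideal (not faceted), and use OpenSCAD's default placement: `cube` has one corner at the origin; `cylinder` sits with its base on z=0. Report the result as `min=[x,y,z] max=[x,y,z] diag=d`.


A = translate([-9, 7.9, 13.1]) cube([6.3, 16.7, 18.7]) → bbox [-9,7.9,13.1] .. [-2.7,24.6,31.8]
B = cylinder(h=6.1, r=5.2) → bbox [-5.2,-5.2,0] .. [5.2,5.2,6.1]
lo = A.lo+B.lo = [-9-5.2, 7.9-5.2, 13.1+0] = [-14.200,2.700,13.100]
hi = A.hi+B.hi = [-2.7+5.2, 24.6+5.2, 31.8+6.1] = [2.500,29.800,37.900]
diag = √(16.7²+27.1²+24.8²) = √1628.34 = 40.353

min=[-14.200,2.700,13.100] max=[2.500,29.800,37.900] diag=40.353


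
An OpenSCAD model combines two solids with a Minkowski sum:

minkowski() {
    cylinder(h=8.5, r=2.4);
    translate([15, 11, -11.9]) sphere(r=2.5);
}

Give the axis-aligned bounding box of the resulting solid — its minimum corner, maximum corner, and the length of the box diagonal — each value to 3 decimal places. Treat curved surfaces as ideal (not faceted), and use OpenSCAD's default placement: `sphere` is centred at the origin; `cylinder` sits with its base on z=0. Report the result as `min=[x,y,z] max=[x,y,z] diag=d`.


A = translate([15, 11, -11.9]) sphere(r=2.5) → bbox [12.5,8.5,-14.4] .. [17.5,13.5,-9.4]
B = cylinder(h=8.5, r=2.4) → bbox [-2.4,-2.4,0] .. [2.4,2.4,8.5]
lo = A.lo+B.lo = [12.5-2.4, 8.5-2.4, -14.4+0] = [10.100,6.100,-14.400]
hi = A.hi+B.hi = [17.5+2.4, 13.5+2.4, -9.4+8.5] = [19.900,15.900,-0.900]
diag = √(9.8²+9.8²+13.5²) = √374.33 = 19.348

min=[10.100,6.100,-14.400] max=[19.900,15.900,-0.900] diag=19.348


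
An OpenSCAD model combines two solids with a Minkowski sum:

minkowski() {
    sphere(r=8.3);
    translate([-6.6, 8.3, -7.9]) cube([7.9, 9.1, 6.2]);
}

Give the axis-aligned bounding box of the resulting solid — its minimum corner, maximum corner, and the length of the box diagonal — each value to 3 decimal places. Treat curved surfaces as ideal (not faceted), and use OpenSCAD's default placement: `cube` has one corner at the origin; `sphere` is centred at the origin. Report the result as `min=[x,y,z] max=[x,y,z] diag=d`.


A = translate([-6.6, 8.3, -7.9]) cube([7.9, 9.1, 6.2]) → bbox [-6.6,8.3,-7.9] .. [1.3,17.4,-1.7]
B = sphere(r=8.3) → bbox [-8.3,-8.3,-8.3] .. [8.3,8.3,8.3]
lo = A.lo+B.lo = [-6.6-8.3, 8.3-8.3, -7.9-8.3] = [-14.900,0.000,-16.200]
hi = A.hi+B.hi = [1.3+8.3, 17.4+8.3, -1.7+8.3] = [9.600,25.700,6.600]
diag = √(24.5²+25.7²+22.8²) = √1780.58 = 42.197

min=[-14.900,0.000,-16.200] max=[9.600,25.700,6.600] diag=42.197


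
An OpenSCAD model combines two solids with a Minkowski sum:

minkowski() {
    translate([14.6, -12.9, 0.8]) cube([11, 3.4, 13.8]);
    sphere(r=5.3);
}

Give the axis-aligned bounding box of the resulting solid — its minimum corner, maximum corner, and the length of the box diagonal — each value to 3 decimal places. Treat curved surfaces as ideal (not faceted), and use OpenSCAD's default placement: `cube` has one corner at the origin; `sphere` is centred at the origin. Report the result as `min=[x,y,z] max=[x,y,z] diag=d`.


min=[9.300,-18.200,-4.500] max=[30.900,-4.200,19.900] diag=35.467

A = translate([14.6, -12.9, 0.8]) cube([11, 3.4, 13.8]) → bbox [14.6,-12.9,0.8] .. [25.6,-9.5,14.6]
B = sphere(r=5.3) → bbox [-5.3,-5.3,-5.3] .. [5.3,5.3,5.3]
lo = A.lo+B.lo = [14.6-5.3, -12.9-5.3, 0.8-5.3] = [9.300,-18.200,-4.500]
hi = A.hi+B.hi = [25.6+5.3, -9.5+5.3, 14.6+5.3] = [30.900,-4.200,19.900]
diag = √(21.6²+14²+24.4²) = √1257.92 = 35.467
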